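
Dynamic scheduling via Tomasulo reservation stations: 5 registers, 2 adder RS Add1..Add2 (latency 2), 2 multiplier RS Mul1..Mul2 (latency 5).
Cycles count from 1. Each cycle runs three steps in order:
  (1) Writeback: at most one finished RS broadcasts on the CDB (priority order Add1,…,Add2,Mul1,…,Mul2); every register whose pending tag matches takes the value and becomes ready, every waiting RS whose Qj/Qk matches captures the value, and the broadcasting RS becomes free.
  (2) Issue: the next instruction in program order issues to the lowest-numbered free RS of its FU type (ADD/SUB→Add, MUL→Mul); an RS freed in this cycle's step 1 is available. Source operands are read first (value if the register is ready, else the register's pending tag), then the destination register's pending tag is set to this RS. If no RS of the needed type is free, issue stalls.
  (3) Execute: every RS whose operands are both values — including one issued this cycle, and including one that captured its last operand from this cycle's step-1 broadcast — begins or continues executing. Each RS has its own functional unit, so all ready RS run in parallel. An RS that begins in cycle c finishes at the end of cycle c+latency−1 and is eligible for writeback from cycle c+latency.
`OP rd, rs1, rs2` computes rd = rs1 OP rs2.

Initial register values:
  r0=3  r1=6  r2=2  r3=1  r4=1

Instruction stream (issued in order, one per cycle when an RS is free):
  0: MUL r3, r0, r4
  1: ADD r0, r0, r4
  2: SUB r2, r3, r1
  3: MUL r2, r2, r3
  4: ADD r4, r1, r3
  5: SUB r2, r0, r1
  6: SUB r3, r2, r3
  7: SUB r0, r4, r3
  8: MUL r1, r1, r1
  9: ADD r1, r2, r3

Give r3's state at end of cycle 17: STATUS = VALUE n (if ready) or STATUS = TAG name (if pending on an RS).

  c1: issue MUL r3<-Mul1  regs: r0:3,r1:6,r2:2,r3:Mul1,r4:1
  c2: issue ADD r0<-Add1  regs: r0:Add1,r1:6,r2:2,r3:Mul1,r4:1
  c3: issue SUB r2<-Add2  regs: r0:Add1,r1:6,r2:Add2,r3:Mul1,r4:1
  c4: CDB Add1=4; issue MUL r2<-Mul2  regs: r0:4,r1:6,r2:Mul2,r3:Mul1,r4:1
  c5: issue ADD r4<-Add1  regs: r0:4,r1:6,r2:Mul2,r3:Mul1,r4:Add1
  c6: CDB Mul1=3; stall  regs: r0:4,r1:6,r2:Mul2,r3:3,r4:Add1
  c7: stall  regs: r0:4,r1:6,r2:Mul2,r3:3,r4:Add1
  c8: CDB Add1=9; issue SUB r2<-Add1  regs: r0:4,r1:6,r2:Add1,r3:3,r4:9
  c9: CDB Add2=-3; issue SUB r3<-Add2  regs: r0:4,r1:6,r2:Add1,r3:Add2,r4:9
  c10: CDB Add1=-2; issue SUB r0<-Add1  regs: r0:Add1,r1:6,r2:-2,r3:Add2,r4:9
  c11: issue MUL r1<-Mul1  regs: r0:Add1,r1:Mul1,r2:-2,r3:Add2,r4:9
  c12: CDB Add2=-5; issue ADD r1<-Add2  regs: r0:Add1,r1:Add2,r2:-2,r3:-5,r4:9
  c13: -  regs: r0:Add1,r1:Add2,r2:-2,r3:-5,r4:9
  c14: CDB Add1=14  regs: r0:14,r1:Add2,r2:-2,r3:-5,r4:9
  c15: CDB Add2=-7  regs: r0:14,r1:-7,r2:-2,r3:-5,r4:9
  c16: CDB Mul1=36  regs: r0:14,r1:-7,r2:-2,r3:-5,r4:9
  c17: CDB Mul2=-9  regs: r0:14,r1:-7,r2:-2,r3:-5,r4:9

STATUS = VALUE -5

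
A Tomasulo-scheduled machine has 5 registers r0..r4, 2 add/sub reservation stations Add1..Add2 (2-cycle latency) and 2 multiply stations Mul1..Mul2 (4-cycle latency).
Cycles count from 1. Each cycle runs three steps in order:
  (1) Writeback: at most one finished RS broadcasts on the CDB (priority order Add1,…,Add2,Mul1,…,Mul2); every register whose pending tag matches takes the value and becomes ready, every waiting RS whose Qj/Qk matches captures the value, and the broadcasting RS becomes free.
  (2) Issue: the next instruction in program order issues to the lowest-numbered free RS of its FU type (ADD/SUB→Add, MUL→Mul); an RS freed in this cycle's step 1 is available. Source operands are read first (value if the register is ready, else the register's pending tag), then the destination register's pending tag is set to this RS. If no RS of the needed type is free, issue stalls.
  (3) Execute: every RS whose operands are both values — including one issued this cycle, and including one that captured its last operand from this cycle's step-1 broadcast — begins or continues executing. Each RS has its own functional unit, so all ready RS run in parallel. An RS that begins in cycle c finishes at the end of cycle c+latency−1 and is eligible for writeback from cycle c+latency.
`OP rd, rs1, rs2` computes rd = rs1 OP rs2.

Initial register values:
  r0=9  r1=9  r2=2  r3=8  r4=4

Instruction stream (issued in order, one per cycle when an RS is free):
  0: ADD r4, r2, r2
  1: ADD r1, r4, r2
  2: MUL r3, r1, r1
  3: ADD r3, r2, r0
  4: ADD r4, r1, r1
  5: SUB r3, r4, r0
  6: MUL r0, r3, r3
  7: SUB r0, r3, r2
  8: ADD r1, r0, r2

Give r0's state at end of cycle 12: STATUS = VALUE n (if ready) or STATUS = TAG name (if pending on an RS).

c1: issue ADD r4<-Add1 | r0:9,r1:9,r2:2,r3:8,r4:Add1
c2: issue ADD r1<-Add2 | r0:9,r1:Add2,r2:2,r3:8,r4:Add1
c3: CDB Add1=4; issue MUL r3<-Mul1 | r0:9,r1:Add2,r2:2,r3:Mul1,r4:4
c4: issue ADD r3<-Add1 | r0:9,r1:Add2,r2:2,r3:Add1,r4:4
c5: CDB Add2=6; issue ADD r4<-Add2 | r0:9,r1:6,r2:2,r3:Add1,r4:Add2
c6: CDB Add1=11; issue SUB r3<-Add1 | r0:9,r1:6,r2:2,r3:Add1,r4:Add2
c7: CDB Add2=12; issue MUL r0<-Mul2 | r0:Mul2,r1:6,r2:2,r3:Add1,r4:12
c8: issue SUB r0<-Add2 | r0:Add2,r1:6,r2:2,r3:Add1,r4:12
c9: CDB Add1=3; issue ADD r1<-Add1 | r0:Add2,r1:Add1,r2:2,r3:3,r4:12
c10: CDB Mul1=36 | r0:Add2,r1:Add1,r2:2,r3:3,r4:12
c11: CDB Add2=1 | r0:1,r1:Add1,r2:2,r3:3,r4:12
c12: - | r0:1,r1:Add1,r2:2,r3:3,r4:12

STATUS = VALUE 1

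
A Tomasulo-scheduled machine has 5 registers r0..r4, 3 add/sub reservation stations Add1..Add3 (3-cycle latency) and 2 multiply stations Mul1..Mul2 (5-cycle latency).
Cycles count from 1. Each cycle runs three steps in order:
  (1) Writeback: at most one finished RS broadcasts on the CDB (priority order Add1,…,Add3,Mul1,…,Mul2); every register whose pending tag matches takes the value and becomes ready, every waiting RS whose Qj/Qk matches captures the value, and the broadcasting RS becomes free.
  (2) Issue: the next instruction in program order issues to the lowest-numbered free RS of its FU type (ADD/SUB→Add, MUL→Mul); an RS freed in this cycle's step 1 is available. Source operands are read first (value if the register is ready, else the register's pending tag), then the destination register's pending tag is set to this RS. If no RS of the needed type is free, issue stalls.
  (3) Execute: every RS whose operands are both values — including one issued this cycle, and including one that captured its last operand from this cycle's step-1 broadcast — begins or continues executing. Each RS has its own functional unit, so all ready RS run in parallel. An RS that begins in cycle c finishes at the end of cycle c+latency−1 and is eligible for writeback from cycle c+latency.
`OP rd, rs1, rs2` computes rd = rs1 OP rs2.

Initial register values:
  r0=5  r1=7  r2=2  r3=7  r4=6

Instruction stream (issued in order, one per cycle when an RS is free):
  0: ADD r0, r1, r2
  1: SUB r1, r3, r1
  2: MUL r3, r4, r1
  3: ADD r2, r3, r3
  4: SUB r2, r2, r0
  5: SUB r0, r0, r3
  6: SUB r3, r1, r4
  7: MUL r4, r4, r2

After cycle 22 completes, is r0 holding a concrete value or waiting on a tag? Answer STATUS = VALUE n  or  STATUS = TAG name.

c1: issue ADD r0<-Add1 | r0:Add1,r1:7,r2:2,r3:7,r4:6
c2: issue SUB r1<-Add2 | r0:Add1,r1:Add2,r2:2,r3:7,r4:6
c3: issue MUL r3<-Mul1 | r0:Add1,r1:Add2,r2:2,r3:Mul1,r4:6
c4: CDB Add1=9; issue ADD r2<-Add1 | r0:9,r1:Add2,r2:Add1,r3:Mul1,r4:6
c5: CDB Add2=0; issue SUB r2<-Add2 | r0:9,r1:0,r2:Add2,r3:Mul1,r4:6
c6: issue SUB r0<-Add3 | r0:Add3,r1:0,r2:Add2,r3:Mul1,r4:6
c7: stall | r0:Add3,r1:0,r2:Add2,r3:Mul1,r4:6
c8: stall | r0:Add3,r1:0,r2:Add2,r3:Mul1,r4:6
c9: stall | r0:Add3,r1:0,r2:Add2,r3:Mul1,r4:6
c10: CDB Mul1=0; stall | r0:Add3,r1:0,r2:Add2,r3:0,r4:6
c11: stall | r0:Add3,r1:0,r2:Add2,r3:0,r4:6
c12: stall | r0:Add3,r1:0,r2:Add2,r3:0,r4:6
c13: CDB Add1=0; issue SUB r3<-Add1 | r0:Add3,r1:0,r2:Add2,r3:Add1,r4:6
c14: CDB Add3=9; issue MUL r4<-Mul1 | r0:9,r1:0,r2:Add2,r3:Add1,r4:Mul1
c15: - | r0:9,r1:0,r2:Add2,r3:Add1,r4:Mul1
c16: CDB Add1=-6 | r0:9,r1:0,r2:Add2,r3:-6,r4:Mul1
c17: CDB Add2=-9 | r0:9,r1:0,r2:-9,r3:-6,r4:Mul1
c18: - | r0:9,r1:0,r2:-9,r3:-6,r4:Mul1
c19: - | r0:9,r1:0,r2:-9,r3:-6,r4:Mul1
c20: - | r0:9,r1:0,r2:-9,r3:-6,r4:Mul1
c21: - | r0:9,r1:0,r2:-9,r3:-6,r4:Mul1
c22: CDB Mul1=-54 | r0:9,r1:0,r2:-9,r3:-6,r4:-54

STATUS = VALUE 9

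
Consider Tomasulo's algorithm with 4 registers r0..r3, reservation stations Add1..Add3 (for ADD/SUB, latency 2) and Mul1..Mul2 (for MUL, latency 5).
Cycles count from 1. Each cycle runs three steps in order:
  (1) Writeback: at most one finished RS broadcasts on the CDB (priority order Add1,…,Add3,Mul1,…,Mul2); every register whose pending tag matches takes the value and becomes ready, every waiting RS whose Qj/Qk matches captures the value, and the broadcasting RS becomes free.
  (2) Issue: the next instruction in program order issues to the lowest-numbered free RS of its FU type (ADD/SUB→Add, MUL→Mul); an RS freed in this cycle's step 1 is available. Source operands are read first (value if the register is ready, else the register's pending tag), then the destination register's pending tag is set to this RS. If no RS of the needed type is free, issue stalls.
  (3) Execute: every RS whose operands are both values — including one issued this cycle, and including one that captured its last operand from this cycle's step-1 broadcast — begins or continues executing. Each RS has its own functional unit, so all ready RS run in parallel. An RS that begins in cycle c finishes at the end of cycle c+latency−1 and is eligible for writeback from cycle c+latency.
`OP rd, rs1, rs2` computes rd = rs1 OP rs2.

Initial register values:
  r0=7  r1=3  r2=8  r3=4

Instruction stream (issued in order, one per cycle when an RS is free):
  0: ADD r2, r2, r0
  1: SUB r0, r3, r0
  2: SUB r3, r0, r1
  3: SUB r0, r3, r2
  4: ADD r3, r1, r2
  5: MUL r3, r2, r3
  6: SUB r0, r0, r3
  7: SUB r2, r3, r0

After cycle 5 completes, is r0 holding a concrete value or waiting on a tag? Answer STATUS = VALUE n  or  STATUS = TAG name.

STATUS = TAG Add2

cycle 1: issue ADD r2<-Add1 // r0:7,r1:3,r2:Add1,r3:4
cycle 2: issue SUB r0<-Add2 // r0:Add2,r1:3,r2:Add1,r3:4
cycle 3: CDB Add1=15; issue SUB r3<-Add1 // r0:Add2,r1:3,r2:15,r3:Add1
cycle 4: CDB Add2=-3; issue SUB r0<-Add2 // r0:Add2,r1:3,r2:15,r3:Add1
cycle 5: issue ADD r3<-Add3 // r0:Add2,r1:3,r2:15,r3:Add3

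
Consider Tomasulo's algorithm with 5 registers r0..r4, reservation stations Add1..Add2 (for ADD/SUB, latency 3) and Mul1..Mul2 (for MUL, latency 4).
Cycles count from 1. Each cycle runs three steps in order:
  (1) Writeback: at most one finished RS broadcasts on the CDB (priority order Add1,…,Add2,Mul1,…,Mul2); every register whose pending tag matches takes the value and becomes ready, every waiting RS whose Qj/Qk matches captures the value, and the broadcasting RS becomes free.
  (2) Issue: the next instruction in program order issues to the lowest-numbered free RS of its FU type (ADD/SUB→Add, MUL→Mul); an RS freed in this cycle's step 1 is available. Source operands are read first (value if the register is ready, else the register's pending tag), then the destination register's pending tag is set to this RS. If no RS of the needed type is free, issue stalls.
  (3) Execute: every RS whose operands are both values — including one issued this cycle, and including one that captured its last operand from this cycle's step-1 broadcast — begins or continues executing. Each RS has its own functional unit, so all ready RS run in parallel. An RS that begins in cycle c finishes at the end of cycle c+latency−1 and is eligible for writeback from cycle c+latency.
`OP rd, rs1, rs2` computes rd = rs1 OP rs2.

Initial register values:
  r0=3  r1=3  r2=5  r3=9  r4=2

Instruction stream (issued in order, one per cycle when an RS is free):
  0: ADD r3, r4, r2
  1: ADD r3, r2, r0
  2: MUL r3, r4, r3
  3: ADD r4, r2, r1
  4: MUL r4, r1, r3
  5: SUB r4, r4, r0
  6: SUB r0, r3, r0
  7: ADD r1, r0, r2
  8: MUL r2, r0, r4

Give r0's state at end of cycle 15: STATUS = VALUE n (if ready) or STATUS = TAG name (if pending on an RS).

STATUS = VALUE 13

  c1: issue ADD r3<-Add1  regs: r0:3,r1:3,r2:5,r3:Add1,r4:2
  c2: issue ADD r3<-Add2  regs: r0:3,r1:3,r2:5,r3:Add2,r4:2
  c3: issue MUL r3<-Mul1  regs: r0:3,r1:3,r2:5,r3:Mul1,r4:2
  c4: CDB Add1=7; issue ADD r4<-Add1  regs: r0:3,r1:3,r2:5,r3:Mul1,r4:Add1
  c5: CDB Add2=8; issue MUL r4<-Mul2  regs: r0:3,r1:3,r2:5,r3:Mul1,r4:Mul2
  c6: issue SUB r4<-Add2  regs: r0:3,r1:3,r2:5,r3:Mul1,r4:Add2
  c7: CDB Add1=8; issue SUB r0<-Add1  regs: r0:Add1,r1:3,r2:5,r3:Mul1,r4:Add2
  c8: stall  regs: r0:Add1,r1:3,r2:5,r3:Mul1,r4:Add2
  c9: CDB Mul1=16; stall  regs: r0:Add1,r1:3,r2:5,r3:16,r4:Add2
  c10: stall  regs: r0:Add1,r1:3,r2:5,r3:16,r4:Add2
  c11: stall  regs: r0:Add1,r1:3,r2:5,r3:16,r4:Add2
  c12: CDB Add1=13; issue ADD r1<-Add1  regs: r0:13,r1:Add1,r2:5,r3:16,r4:Add2
  c13: CDB Mul2=48; issue MUL r2<-Mul1  regs: r0:13,r1:Add1,r2:Mul1,r3:16,r4:Add2
  c14: -  regs: r0:13,r1:Add1,r2:Mul1,r3:16,r4:Add2
  c15: CDB Add1=18  regs: r0:13,r1:18,r2:Mul1,r3:16,r4:Add2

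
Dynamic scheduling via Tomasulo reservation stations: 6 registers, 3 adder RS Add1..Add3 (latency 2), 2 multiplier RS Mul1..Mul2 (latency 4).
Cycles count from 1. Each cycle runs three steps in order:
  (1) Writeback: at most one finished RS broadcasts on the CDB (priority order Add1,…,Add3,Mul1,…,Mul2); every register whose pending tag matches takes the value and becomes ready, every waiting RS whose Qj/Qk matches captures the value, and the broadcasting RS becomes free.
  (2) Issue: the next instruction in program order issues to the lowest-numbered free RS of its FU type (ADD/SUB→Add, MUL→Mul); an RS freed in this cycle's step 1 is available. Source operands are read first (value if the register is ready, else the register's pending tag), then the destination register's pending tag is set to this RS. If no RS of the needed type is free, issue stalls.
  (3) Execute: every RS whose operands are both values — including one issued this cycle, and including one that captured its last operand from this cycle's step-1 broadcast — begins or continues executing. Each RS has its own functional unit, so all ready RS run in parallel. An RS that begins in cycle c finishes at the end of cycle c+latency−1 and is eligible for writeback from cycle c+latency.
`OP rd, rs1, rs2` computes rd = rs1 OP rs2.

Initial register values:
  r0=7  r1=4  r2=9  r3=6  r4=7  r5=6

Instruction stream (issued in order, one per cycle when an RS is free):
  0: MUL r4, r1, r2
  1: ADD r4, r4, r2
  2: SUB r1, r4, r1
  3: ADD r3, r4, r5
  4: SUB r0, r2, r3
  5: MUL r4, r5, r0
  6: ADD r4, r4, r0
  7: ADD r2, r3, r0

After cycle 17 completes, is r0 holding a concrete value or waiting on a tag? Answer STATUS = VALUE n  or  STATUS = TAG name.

cycle 1: issue MUL r4<-Mul1 // r0:7,r1:4,r2:9,r3:6,r4:Mul1,r5:6
cycle 2: issue ADD r4<-Add1 // r0:7,r1:4,r2:9,r3:6,r4:Add1,r5:6
cycle 3: issue SUB r1<-Add2 // r0:7,r1:Add2,r2:9,r3:6,r4:Add1,r5:6
cycle 4: issue ADD r3<-Add3 // r0:7,r1:Add2,r2:9,r3:Add3,r4:Add1,r5:6
cycle 5: CDB Mul1=36; stall // r0:7,r1:Add2,r2:9,r3:Add3,r4:Add1,r5:6
cycle 6: stall // r0:7,r1:Add2,r2:9,r3:Add3,r4:Add1,r5:6
cycle 7: CDB Add1=45; issue SUB r0<-Add1 // r0:Add1,r1:Add2,r2:9,r3:Add3,r4:45,r5:6
cycle 8: issue MUL r4<-Mul1 // r0:Add1,r1:Add2,r2:9,r3:Add3,r4:Mul1,r5:6
cycle 9: CDB Add2=41; issue ADD r4<-Add2 // r0:Add1,r1:41,r2:9,r3:Add3,r4:Add2,r5:6
cycle 10: CDB Add3=51; issue ADD r2<-Add3 // r0:Add1,r1:41,r2:Add3,r3:51,r4:Add2,r5:6
cycle 11: - // r0:Add1,r1:41,r2:Add3,r3:51,r4:Add2,r5:6
cycle 12: CDB Add1=-42 // r0:-42,r1:41,r2:Add3,r3:51,r4:Add2,r5:6
cycle 13: - // r0:-42,r1:41,r2:Add3,r3:51,r4:Add2,r5:6
cycle 14: CDB Add3=9 // r0:-42,r1:41,r2:9,r3:51,r4:Add2,r5:6
cycle 15: - // r0:-42,r1:41,r2:9,r3:51,r4:Add2,r5:6
cycle 16: CDB Mul1=-252 // r0:-42,r1:41,r2:9,r3:51,r4:Add2,r5:6
cycle 17: - // r0:-42,r1:41,r2:9,r3:51,r4:Add2,r5:6

STATUS = VALUE -42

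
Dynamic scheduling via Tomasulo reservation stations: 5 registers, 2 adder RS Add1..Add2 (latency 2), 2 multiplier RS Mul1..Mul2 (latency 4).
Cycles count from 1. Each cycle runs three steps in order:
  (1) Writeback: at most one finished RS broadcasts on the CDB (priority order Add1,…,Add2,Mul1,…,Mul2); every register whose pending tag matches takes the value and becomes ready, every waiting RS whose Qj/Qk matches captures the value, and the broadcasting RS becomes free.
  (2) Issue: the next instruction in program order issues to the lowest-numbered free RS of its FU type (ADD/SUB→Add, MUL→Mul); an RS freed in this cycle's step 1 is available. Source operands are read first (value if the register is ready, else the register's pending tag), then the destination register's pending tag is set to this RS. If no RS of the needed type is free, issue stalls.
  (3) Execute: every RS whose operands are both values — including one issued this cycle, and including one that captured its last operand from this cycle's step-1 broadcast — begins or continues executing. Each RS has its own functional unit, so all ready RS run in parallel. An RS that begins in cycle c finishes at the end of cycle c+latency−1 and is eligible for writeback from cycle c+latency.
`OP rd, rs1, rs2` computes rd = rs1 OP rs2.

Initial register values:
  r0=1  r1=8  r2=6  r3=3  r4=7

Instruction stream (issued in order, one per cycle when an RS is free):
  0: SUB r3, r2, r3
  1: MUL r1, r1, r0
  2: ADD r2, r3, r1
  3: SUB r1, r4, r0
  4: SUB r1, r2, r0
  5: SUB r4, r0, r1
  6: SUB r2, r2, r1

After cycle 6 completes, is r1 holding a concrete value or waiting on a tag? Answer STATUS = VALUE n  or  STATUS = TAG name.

c1: issue SUB r3<-Add1 | r0:1,r1:8,r2:6,r3:Add1,r4:7
c2: issue MUL r1<-Mul1 | r0:1,r1:Mul1,r2:6,r3:Add1,r4:7
c3: CDB Add1=3; issue ADD r2<-Add1 | r0:1,r1:Mul1,r2:Add1,r3:3,r4:7
c4: issue SUB r1<-Add2 | r0:1,r1:Add2,r2:Add1,r3:3,r4:7
c5: stall | r0:1,r1:Add2,r2:Add1,r3:3,r4:7
c6: CDB Add2=6; issue SUB r1<-Add2 | r0:1,r1:Add2,r2:Add1,r3:3,r4:7

STATUS = TAG Add2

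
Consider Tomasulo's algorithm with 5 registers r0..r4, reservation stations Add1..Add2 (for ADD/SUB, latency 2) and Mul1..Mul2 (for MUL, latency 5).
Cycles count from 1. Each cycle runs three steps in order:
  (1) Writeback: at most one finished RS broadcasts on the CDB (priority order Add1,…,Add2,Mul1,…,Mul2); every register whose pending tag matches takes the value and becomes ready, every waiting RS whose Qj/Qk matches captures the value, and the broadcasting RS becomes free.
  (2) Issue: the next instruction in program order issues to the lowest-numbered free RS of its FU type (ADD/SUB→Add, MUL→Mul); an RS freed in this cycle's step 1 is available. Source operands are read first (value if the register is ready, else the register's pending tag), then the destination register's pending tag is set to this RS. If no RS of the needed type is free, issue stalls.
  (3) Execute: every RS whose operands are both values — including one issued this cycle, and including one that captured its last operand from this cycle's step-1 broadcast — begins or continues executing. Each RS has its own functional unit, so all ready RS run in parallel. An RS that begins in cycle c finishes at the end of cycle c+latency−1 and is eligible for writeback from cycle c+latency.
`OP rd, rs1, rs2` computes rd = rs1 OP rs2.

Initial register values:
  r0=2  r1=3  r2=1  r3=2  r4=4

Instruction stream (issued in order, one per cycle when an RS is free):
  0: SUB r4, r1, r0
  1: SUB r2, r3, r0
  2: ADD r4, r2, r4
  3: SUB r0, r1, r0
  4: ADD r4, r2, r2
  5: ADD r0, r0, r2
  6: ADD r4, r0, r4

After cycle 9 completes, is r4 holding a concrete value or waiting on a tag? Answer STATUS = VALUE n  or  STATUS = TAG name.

STATUS = TAG Add1

cycle 1: issue SUB r4<-Add1 // r0:2,r1:3,r2:1,r3:2,r4:Add1
cycle 2: issue SUB r2<-Add2 // r0:2,r1:3,r2:Add2,r3:2,r4:Add1
cycle 3: CDB Add1=1; issue ADD r4<-Add1 // r0:2,r1:3,r2:Add2,r3:2,r4:Add1
cycle 4: CDB Add2=0; issue SUB r0<-Add2 // r0:Add2,r1:3,r2:0,r3:2,r4:Add1
cycle 5: stall // r0:Add2,r1:3,r2:0,r3:2,r4:Add1
cycle 6: CDB Add1=1; issue ADD r4<-Add1 // r0:Add2,r1:3,r2:0,r3:2,r4:Add1
cycle 7: CDB Add2=1; issue ADD r0<-Add2 // r0:Add2,r1:3,r2:0,r3:2,r4:Add1
cycle 8: CDB Add1=0; issue ADD r4<-Add1 // r0:Add2,r1:3,r2:0,r3:2,r4:Add1
cycle 9: CDB Add2=1 // r0:1,r1:3,r2:0,r3:2,r4:Add1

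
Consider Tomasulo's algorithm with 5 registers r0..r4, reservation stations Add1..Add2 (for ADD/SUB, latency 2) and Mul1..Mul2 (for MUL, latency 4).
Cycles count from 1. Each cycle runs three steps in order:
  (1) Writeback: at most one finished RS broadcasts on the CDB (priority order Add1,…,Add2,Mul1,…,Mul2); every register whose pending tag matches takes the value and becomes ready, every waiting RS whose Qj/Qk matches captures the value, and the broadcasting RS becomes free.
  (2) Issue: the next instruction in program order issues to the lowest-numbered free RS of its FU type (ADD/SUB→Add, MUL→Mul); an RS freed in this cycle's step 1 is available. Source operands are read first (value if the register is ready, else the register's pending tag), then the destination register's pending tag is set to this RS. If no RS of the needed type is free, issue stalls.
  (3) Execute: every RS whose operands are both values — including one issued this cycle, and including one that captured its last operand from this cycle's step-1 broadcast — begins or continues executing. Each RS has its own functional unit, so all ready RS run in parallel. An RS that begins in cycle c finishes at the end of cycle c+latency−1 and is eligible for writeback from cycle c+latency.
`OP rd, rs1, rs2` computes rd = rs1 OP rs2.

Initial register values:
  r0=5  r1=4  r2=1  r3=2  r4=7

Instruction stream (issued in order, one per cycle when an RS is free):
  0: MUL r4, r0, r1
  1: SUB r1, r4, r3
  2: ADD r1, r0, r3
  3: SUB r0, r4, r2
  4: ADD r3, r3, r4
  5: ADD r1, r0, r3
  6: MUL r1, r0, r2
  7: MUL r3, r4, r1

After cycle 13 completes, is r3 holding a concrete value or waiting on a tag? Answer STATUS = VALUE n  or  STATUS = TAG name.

  c1: issue MUL r4<-Mul1  regs: r0:5,r1:4,r2:1,r3:2,r4:Mul1
  c2: issue SUB r1<-Add1  regs: r0:5,r1:Add1,r2:1,r3:2,r4:Mul1
  c3: issue ADD r1<-Add2  regs: r0:5,r1:Add2,r2:1,r3:2,r4:Mul1
  c4: stall  regs: r0:5,r1:Add2,r2:1,r3:2,r4:Mul1
  c5: CDB Add2=7; issue SUB r0<-Add2  regs: r0:Add2,r1:7,r2:1,r3:2,r4:Mul1
  c6: CDB Mul1=20; stall  regs: r0:Add2,r1:7,r2:1,r3:2,r4:20
  c7: stall  regs: r0:Add2,r1:7,r2:1,r3:2,r4:20
  c8: CDB Add1=18; issue ADD r3<-Add1  regs: r0:Add2,r1:7,r2:1,r3:Add1,r4:20
  c9: CDB Add2=19; issue ADD r1<-Add2  regs: r0:19,r1:Add2,r2:1,r3:Add1,r4:20
  c10: CDB Add1=22; issue MUL r1<-Mul1  regs: r0:19,r1:Mul1,r2:1,r3:22,r4:20
  c11: issue MUL r3<-Mul2  regs: r0:19,r1:Mul1,r2:1,r3:Mul2,r4:20
  c12: CDB Add2=41  regs: r0:19,r1:Mul1,r2:1,r3:Mul2,r4:20
  c13: -  regs: r0:19,r1:Mul1,r2:1,r3:Mul2,r4:20

STATUS = TAG Mul2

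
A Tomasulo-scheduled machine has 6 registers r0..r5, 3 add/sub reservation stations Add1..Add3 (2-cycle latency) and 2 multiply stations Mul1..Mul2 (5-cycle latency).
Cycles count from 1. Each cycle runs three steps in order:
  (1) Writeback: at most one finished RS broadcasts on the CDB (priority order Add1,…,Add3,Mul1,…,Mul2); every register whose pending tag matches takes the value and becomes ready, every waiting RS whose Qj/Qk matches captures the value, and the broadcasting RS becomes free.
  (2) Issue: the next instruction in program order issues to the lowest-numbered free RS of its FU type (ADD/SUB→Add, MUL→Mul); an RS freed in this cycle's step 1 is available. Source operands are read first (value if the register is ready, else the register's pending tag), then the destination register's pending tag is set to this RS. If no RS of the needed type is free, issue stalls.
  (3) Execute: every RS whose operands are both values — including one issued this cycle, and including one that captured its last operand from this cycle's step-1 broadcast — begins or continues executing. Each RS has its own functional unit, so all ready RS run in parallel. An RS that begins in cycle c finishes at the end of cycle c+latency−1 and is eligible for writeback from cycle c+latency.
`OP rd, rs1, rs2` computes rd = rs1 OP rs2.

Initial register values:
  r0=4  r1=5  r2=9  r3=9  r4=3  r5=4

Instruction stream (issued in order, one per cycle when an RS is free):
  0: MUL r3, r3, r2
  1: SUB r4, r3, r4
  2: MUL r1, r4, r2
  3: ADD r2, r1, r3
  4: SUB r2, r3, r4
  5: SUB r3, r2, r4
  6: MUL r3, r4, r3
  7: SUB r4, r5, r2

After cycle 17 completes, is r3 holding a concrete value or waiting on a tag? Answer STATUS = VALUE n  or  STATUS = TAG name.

STATUS = VALUE -5850

c1: issue MUL r3<-Mul1 | r0:4,r1:5,r2:9,r3:Mul1,r4:3,r5:4
c2: issue SUB r4<-Add1 | r0:4,r1:5,r2:9,r3:Mul1,r4:Add1,r5:4
c3: issue MUL r1<-Mul2 | r0:4,r1:Mul2,r2:9,r3:Mul1,r4:Add1,r5:4
c4: issue ADD r2<-Add2 | r0:4,r1:Mul2,r2:Add2,r3:Mul1,r4:Add1,r5:4
c5: issue SUB r2<-Add3 | r0:4,r1:Mul2,r2:Add3,r3:Mul1,r4:Add1,r5:4
c6: CDB Mul1=81; stall | r0:4,r1:Mul2,r2:Add3,r3:81,r4:Add1,r5:4
c7: stall | r0:4,r1:Mul2,r2:Add3,r3:81,r4:Add1,r5:4
c8: CDB Add1=78; issue SUB r3<-Add1 | r0:4,r1:Mul2,r2:Add3,r3:Add1,r4:78,r5:4
c9: issue MUL r3<-Mul1 | r0:4,r1:Mul2,r2:Add3,r3:Mul1,r4:78,r5:4
c10: CDB Add3=3; issue SUB r4<-Add3 | r0:4,r1:Mul2,r2:3,r3:Mul1,r4:Add3,r5:4
c11: - | r0:4,r1:Mul2,r2:3,r3:Mul1,r4:Add3,r5:4
c12: CDB Add1=-75 | r0:4,r1:Mul2,r2:3,r3:Mul1,r4:Add3,r5:4
c13: CDB Add3=1 | r0:4,r1:Mul2,r2:3,r3:Mul1,r4:1,r5:4
c14: CDB Mul2=702 | r0:4,r1:702,r2:3,r3:Mul1,r4:1,r5:4
c15: - | r0:4,r1:702,r2:3,r3:Mul1,r4:1,r5:4
c16: CDB Add2=783 | r0:4,r1:702,r2:3,r3:Mul1,r4:1,r5:4
c17: CDB Mul1=-5850 | r0:4,r1:702,r2:3,r3:-5850,r4:1,r5:4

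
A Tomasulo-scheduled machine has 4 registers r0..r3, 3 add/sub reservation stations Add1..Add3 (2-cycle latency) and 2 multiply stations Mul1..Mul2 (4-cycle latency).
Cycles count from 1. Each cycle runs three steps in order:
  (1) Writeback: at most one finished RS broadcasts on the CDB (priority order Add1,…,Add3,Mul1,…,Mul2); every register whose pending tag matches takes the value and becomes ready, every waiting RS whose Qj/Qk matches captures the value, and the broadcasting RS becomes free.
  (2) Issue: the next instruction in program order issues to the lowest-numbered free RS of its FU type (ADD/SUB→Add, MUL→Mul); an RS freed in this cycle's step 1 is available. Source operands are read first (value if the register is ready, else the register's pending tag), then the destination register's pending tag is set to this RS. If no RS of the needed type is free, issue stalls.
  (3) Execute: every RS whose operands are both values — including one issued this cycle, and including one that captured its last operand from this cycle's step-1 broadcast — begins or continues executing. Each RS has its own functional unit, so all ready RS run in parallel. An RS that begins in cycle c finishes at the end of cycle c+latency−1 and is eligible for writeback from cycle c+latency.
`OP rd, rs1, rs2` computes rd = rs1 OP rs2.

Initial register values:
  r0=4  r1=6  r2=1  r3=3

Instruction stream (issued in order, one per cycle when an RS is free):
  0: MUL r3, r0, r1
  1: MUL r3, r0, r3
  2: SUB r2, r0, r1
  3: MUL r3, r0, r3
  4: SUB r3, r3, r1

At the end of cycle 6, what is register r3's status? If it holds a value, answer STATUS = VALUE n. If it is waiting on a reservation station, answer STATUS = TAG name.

cycle 1: issue MUL r3<-Mul1 // r0:4,r1:6,r2:1,r3:Mul1
cycle 2: issue MUL r3<-Mul2 // r0:4,r1:6,r2:1,r3:Mul2
cycle 3: issue SUB r2<-Add1 // r0:4,r1:6,r2:Add1,r3:Mul2
cycle 4: stall // r0:4,r1:6,r2:Add1,r3:Mul2
cycle 5: CDB Add1=-2; stall // r0:4,r1:6,r2:-2,r3:Mul2
cycle 6: CDB Mul1=24; issue MUL r3<-Mul1 // r0:4,r1:6,r2:-2,r3:Mul1

STATUS = TAG Mul1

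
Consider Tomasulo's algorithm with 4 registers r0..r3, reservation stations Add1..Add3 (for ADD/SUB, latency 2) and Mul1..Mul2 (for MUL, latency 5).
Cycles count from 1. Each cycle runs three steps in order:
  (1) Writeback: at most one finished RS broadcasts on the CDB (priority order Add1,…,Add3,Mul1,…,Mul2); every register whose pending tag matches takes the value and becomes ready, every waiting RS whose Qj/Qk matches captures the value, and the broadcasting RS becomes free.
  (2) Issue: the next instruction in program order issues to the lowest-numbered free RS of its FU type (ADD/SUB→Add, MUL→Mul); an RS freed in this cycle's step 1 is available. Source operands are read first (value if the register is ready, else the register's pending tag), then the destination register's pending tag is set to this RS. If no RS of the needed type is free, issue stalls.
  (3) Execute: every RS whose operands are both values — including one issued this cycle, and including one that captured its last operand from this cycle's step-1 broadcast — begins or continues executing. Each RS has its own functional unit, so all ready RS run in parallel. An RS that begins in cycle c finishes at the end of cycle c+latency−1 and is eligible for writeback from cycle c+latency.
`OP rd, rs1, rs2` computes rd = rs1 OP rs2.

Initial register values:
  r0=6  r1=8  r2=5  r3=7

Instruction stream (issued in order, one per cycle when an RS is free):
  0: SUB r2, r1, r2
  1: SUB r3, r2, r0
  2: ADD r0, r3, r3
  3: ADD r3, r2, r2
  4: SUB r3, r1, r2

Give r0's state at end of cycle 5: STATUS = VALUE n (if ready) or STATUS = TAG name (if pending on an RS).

cycle 1: issue SUB r2<-Add1 // r0:6,r1:8,r2:Add1,r3:7
cycle 2: issue SUB r3<-Add2 // r0:6,r1:8,r2:Add1,r3:Add2
cycle 3: CDB Add1=3; issue ADD r0<-Add1 // r0:Add1,r1:8,r2:3,r3:Add2
cycle 4: issue ADD r3<-Add3 // r0:Add1,r1:8,r2:3,r3:Add3
cycle 5: CDB Add2=-3; issue SUB r3<-Add2 // r0:Add1,r1:8,r2:3,r3:Add2

STATUS = TAG Add1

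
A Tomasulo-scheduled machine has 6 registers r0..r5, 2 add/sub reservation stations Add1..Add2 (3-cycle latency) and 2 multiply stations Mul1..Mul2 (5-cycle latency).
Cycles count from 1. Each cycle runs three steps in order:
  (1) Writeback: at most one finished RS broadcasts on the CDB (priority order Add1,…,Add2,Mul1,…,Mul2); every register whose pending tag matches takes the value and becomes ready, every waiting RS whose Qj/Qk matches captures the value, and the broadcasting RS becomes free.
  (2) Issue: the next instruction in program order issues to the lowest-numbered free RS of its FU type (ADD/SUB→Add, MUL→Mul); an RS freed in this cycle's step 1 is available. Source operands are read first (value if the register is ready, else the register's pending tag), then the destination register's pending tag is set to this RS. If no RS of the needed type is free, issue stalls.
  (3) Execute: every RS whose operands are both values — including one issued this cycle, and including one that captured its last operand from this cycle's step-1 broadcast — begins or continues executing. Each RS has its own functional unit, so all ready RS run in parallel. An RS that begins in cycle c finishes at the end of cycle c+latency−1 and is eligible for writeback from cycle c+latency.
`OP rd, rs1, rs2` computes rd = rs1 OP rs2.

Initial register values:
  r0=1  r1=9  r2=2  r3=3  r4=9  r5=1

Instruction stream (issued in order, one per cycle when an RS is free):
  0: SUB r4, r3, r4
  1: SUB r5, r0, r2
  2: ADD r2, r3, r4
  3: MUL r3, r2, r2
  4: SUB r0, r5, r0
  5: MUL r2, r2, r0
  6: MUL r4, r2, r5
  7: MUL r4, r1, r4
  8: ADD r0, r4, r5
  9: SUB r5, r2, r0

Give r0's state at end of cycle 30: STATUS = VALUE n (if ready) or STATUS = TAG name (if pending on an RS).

STATUS = VALUE -55

cycle 1: issue SUB r4<-Add1 // r0:1,r1:9,r2:2,r3:3,r4:Add1,r5:1
cycle 2: issue SUB r5<-Add2 // r0:1,r1:9,r2:2,r3:3,r4:Add1,r5:Add2
cycle 3: stall // r0:1,r1:9,r2:2,r3:3,r4:Add1,r5:Add2
cycle 4: CDB Add1=-6; issue ADD r2<-Add1 // r0:1,r1:9,r2:Add1,r3:3,r4:-6,r5:Add2
cycle 5: CDB Add2=-1; issue MUL r3<-Mul1 // r0:1,r1:9,r2:Add1,r3:Mul1,r4:-6,r5:-1
cycle 6: issue SUB r0<-Add2 // r0:Add2,r1:9,r2:Add1,r3:Mul1,r4:-6,r5:-1
cycle 7: CDB Add1=-3; issue MUL r2<-Mul2 // r0:Add2,r1:9,r2:Mul2,r3:Mul1,r4:-6,r5:-1
cycle 8: stall // r0:Add2,r1:9,r2:Mul2,r3:Mul1,r4:-6,r5:-1
cycle 9: CDB Add2=-2; stall // r0:-2,r1:9,r2:Mul2,r3:Mul1,r4:-6,r5:-1
cycle 10: stall // r0:-2,r1:9,r2:Mul2,r3:Mul1,r4:-6,r5:-1
cycle 11: stall // r0:-2,r1:9,r2:Mul2,r3:Mul1,r4:-6,r5:-1
cycle 12: CDB Mul1=9; issue MUL r4<-Mul1 // r0:-2,r1:9,r2:Mul2,r3:9,r4:Mul1,r5:-1
cycle 13: stall // r0:-2,r1:9,r2:Mul2,r3:9,r4:Mul1,r5:-1
cycle 14: CDB Mul2=6; issue MUL r4<-Mul2 // r0:-2,r1:9,r2:6,r3:9,r4:Mul2,r5:-1
cycle 15: issue ADD r0<-Add1 // r0:Add1,r1:9,r2:6,r3:9,r4:Mul2,r5:-1
cycle 16: issue SUB r5<-Add2 // r0:Add1,r1:9,r2:6,r3:9,r4:Mul2,r5:Add2
cycle 17: - // r0:Add1,r1:9,r2:6,r3:9,r4:Mul2,r5:Add2
cycle 18: - // r0:Add1,r1:9,r2:6,r3:9,r4:Mul2,r5:Add2
cycle 19: CDB Mul1=-6 // r0:Add1,r1:9,r2:6,r3:9,r4:Mul2,r5:Add2
cycle 20: - // r0:Add1,r1:9,r2:6,r3:9,r4:Mul2,r5:Add2
cycle 21: - // r0:Add1,r1:9,r2:6,r3:9,r4:Mul2,r5:Add2
cycle 22: - // r0:Add1,r1:9,r2:6,r3:9,r4:Mul2,r5:Add2
cycle 23: - // r0:Add1,r1:9,r2:6,r3:9,r4:Mul2,r5:Add2
cycle 24: CDB Mul2=-54 // r0:Add1,r1:9,r2:6,r3:9,r4:-54,r5:Add2
cycle 25: - // r0:Add1,r1:9,r2:6,r3:9,r4:-54,r5:Add2
cycle 26: - // r0:Add1,r1:9,r2:6,r3:9,r4:-54,r5:Add2
cycle 27: CDB Add1=-55 // r0:-55,r1:9,r2:6,r3:9,r4:-54,r5:Add2
cycle 28: - // r0:-55,r1:9,r2:6,r3:9,r4:-54,r5:Add2
cycle 29: - // r0:-55,r1:9,r2:6,r3:9,r4:-54,r5:Add2
cycle 30: CDB Add2=61 // r0:-55,r1:9,r2:6,r3:9,r4:-54,r5:61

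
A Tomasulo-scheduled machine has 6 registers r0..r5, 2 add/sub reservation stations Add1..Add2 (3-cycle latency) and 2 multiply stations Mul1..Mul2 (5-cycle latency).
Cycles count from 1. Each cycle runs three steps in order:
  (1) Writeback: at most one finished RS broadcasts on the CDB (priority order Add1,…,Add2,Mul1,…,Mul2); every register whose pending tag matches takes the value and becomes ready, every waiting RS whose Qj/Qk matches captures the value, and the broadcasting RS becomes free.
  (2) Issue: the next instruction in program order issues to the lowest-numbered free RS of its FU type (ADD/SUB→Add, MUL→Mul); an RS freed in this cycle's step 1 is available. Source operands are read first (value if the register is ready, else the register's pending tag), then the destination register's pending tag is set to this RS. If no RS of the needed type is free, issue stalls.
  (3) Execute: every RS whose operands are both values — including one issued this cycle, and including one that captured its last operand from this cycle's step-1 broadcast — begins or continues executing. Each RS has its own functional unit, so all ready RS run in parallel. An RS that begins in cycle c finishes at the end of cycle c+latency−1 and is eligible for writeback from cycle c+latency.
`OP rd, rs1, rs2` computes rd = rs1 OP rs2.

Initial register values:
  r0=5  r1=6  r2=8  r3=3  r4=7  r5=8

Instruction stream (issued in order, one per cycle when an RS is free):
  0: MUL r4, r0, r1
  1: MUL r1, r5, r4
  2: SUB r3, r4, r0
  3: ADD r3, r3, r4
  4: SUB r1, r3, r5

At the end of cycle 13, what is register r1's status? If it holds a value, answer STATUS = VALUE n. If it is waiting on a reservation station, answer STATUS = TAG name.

STATUS = TAG Add1

cycle 1: issue MUL r4<-Mul1 // r0:5,r1:6,r2:8,r3:3,r4:Mul1,r5:8
cycle 2: issue MUL r1<-Mul2 // r0:5,r1:Mul2,r2:8,r3:3,r4:Mul1,r5:8
cycle 3: issue SUB r3<-Add1 // r0:5,r1:Mul2,r2:8,r3:Add1,r4:Mul1,r5:8
cycle 4: issue ADD r3<-Add2 // r0:5,r1:Mul2,r2:8,r3:Add2,r4:Mul1,r5:8
cycle 5: stall // r0:5,r1:Mul2,r2:8,r3:Add2,r4:Mul1,r5:8
cycle 6: CDB Mul1=30; stall // r0:5,r1:Mul2,r2:8,r3:Add2,r4:30,r5:8
cycle 7: stall // r0:5,r1:Mul2,r2:8,r3:Add2,r4:30,r5:8
cycle 8: stall // r0:5,r1:Mul2,r2:8,r3:Add2,r4:30,r5:8
cycle 9: CDB Add1=25; issue SUB r1<-Add1 // r0:5,r1:Add1,r2:8,r3:Add2,r4:30,r5:8
cycle 10: - // r0:5,r1:Add1,r2:8,r3:Add2,r4:30,r5:8
cycle 11: CDB Mul2=240 // r0:5,r1:Add1,r2:8,r3:Add2,r4:30,r5:8
cycle 12: CDB Add2=55 // r0:5,r1:Add1,r2:8,r3:55,r4:30,r5:8
cycle 13: - // r0:5,r1:Add1,r2:8,r3:55,r4:30,r5:8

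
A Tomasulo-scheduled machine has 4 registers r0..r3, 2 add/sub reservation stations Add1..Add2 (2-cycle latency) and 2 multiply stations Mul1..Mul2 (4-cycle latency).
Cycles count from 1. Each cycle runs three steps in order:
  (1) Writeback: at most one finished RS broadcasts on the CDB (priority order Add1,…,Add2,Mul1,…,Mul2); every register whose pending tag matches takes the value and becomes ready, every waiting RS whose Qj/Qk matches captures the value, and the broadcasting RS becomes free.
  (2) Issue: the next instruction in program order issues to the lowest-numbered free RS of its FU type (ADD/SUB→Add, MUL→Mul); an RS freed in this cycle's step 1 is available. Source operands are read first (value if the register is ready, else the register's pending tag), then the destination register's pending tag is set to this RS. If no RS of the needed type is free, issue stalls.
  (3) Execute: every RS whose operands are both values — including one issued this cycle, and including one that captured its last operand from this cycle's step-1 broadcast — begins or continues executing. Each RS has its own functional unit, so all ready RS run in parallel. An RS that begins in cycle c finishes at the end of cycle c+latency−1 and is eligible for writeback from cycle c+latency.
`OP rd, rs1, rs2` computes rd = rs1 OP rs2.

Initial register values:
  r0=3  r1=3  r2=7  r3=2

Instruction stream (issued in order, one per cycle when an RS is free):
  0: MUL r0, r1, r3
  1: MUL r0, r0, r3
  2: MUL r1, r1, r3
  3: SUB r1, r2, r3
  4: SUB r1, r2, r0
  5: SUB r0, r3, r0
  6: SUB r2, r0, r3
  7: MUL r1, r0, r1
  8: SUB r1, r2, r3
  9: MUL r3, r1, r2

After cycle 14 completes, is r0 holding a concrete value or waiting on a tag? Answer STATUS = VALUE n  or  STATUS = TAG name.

STATUS = VALUE -10

  c1: issue MUL r0<-Mul1  regs: r0:Mul1,r1:3,r2:7,r3:2
  c2: issue MUL r0<-Mul2  regs: r0:Mul2,r1:3,r2:7,r3:2
  c3: stall  regs: r0:Mul2,r1:3,r2:7,r3:2
  c4: stall  regs: r0:Mul2,r1:3,r2:7,r3:2
  c5: CDB Mul1=6; issue MUL r1<-Mul1  regs: r0:Mul2,r1:Mul1,r2:7,r3:2
  c6: issue SUB r1<-Add1  regs: r0:Mul2,r1:Add1,r2:7,r3:2
  c7: issue SUB r1<-Add2  regs: r0:Mul2,r1:Add2,r2:7,r3:2
  c8: CDB Add1=5; issue SUB r0<-Add1  regs: r0:Add1,r1:Add2,r2:7,r3:2
  c9: CDB Mul1=6; stall  regs: r0:Add1,r1:Add2,r2:7,r3:2
  c10: CDB Mul2=12; stall  regs: r0:Add1,r1:Add2,r2:7,r3:2
  c11: stall  regs: r0:Add1,r1:Add2,r2:7,r3:2
  c12: CDB Add1=-10; issue SUB r2<-Add1  regs: r0:-10,r1:Add2,r2:Add1,r3:2
  c13: CDB Add2=-5; issue MUL r1<-Mul1  regs: r0:-10,r1:Mul1,r2:Add1,r3:2
  c14: CDB Add1=-12; issue SUB r1<-Add1  regs: r0:-10,r1:Add1,r2:-12,r3:2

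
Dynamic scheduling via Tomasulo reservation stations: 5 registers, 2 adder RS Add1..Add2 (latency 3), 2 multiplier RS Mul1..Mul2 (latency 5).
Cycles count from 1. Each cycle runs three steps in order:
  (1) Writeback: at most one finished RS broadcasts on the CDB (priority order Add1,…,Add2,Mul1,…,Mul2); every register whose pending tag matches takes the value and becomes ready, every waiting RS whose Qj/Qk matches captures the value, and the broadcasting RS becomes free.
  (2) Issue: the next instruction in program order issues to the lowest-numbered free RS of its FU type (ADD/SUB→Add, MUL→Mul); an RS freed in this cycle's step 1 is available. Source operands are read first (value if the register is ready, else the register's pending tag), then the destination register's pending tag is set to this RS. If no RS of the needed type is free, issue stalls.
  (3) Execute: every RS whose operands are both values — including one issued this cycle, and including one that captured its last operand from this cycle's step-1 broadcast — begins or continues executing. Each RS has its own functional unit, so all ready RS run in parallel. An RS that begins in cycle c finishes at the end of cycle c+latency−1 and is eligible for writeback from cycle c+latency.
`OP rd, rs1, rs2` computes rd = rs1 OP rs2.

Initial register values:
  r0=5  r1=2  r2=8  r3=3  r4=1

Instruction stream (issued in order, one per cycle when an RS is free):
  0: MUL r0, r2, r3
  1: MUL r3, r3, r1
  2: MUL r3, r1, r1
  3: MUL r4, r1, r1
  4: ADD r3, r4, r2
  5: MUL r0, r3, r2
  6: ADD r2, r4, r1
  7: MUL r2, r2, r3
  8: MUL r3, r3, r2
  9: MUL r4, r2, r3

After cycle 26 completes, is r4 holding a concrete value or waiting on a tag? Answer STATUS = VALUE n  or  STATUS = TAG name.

  c1: issue MUL r0<-Mul1  regs: r0:Mul1,r1:2,r2:8,r3:3,r4:1
  c2: issue MUL r3<-Mul2  regs: r0:Mul1,r1:2,r2:8,r3:Mul2,r4:1
  c3: stall  regs: r0:Mul1,r1:2,r2:8,r3:Mul2,r4:1
  c4: stall  regs: r0:Mul1,r1:2,r2:8,r3:Mul2,r4:1
  c5: stall  regs: r0:Mul1,r1:2,r2:8,r3:Mul2,r4:1
  c6: CDB Mul1=24; issue MUL r3<-Mul1  regs: r0:24,r1:2,r2:8,r3:Mul1,r4:1
  c7: CDB Mul2=6; issue MUL r4<-Mul2  regs: r0:24,r1:2,r2:8,r3:Mul1,r4:Mul2
  c8: issue ADD r3<-Add1  regs: r0:24,r1:2,r2:8,r3:Add1,r4:Mul2
  c9: stall  regs: r0:24,r1:2,r2:8,r3:Add1,r4:Mul2
  c10: stall  regs: r0:24,r1:2,r2:8,r3:Add1,r4:Mul2
  c11: CDB Mul1=4; issue MUL r0<-Mul1  regs: r0:Mul1,r1:2,r2:8,r3:Add1,r4:Mul2
  c12: CDB Mul2=4; issue ADD r2<-Add2  regs: r0:Mul1,r1:2,r2:Add2,r3:Add1,r4:4
  c13: issue MUL r2<-Mul2  regs: r0:Mul1,r1:2,r2:Mul2,r3:Add1,r4:4
  c14: stall  regs: r0:Mul1,r1:2,r2:Mul2,r3:Add1,r4:4
  c15: CDB Add1=12; stall  regs: r0:Mul1,r1:2,r2:Mul2,r3:12,r4:4
  c16: CDB Add2=6; stall  regs: r0:Mul1,r1:2,r2:Mul2,r3:12,r4:4
  c17: stall  regs: r0:Mul1,r1:2,r2:Mul2,r3:12,r4:4
  c18: stall  regs: r0:Mul1,r1:2,r2:Mul2,r3:12,r4:4
  c19: stall  regs: r0:Mul1,r1:2,r2:Mul2,r3:12,r4:4
  c20: CDB Mul1=96; issue MUL r3<-Mul1  regs: r0:96,r1:2,r2:Mul2,r3:Mul1,r4:4
  c21: CDB Mul2=72; issue MUL r4<-Mul2  regs: r0:96,r1:2,r2:72,r3:Mul1,r4:Mul2
  c22: -  regs: r0:96,r1:2,r2:72,r3:Mul1,r4:Mul2
  c23: -  regs: r0:96,r1:2,r2:72,r3:Mul1,r4:Mul2
  c24: -  regs: r0:96,r1:2,r2:72,r3:Mul1,r4:Mul2
  c25: -  regs: r0:96,r1:2,r2:72,r3:Mul1,r4:Mul2
  c26: CDB Mul1=864  regs: r0:96,r1:2,r2:72,r3:864,r4:Mul2

STATUS = TAG Mul2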